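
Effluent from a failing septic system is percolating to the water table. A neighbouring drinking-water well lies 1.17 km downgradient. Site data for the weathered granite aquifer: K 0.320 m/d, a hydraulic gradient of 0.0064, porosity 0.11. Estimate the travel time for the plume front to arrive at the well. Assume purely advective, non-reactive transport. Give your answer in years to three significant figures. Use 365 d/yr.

Specific discharge q = 0.320 × 0.0064 = 0.002048 m/d
v = Ki/n = 0.320·0.0064/0.11 = 0.01862 m/d
L = 1.17 km = 1170 m
t = L / v = 1170 / 0.01862 = 62840 d
   = 62840 / 365 = 172 yr

172 years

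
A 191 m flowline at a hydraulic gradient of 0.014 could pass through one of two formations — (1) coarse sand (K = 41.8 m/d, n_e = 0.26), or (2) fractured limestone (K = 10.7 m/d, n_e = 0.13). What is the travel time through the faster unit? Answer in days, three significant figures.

84.9 days

Unit 1 (coarse sand): v = 41.8×0.014/0.26 = 2.251 m/d, t = 191/2.251 = 84.86 d
Unit 2 (fractured limestone): v = 10.7×0.014/0.13 = 1.152 m/d, t = 191/1.152 = 165.8 d
Faster unit: t = 84.9 d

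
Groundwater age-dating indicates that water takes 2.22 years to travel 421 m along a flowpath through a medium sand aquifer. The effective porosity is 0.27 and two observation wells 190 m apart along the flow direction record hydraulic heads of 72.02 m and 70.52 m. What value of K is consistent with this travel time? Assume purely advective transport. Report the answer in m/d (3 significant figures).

Hydraulic gradient i = (72.02 − 70.52) / 190 = 1.50 / 190 = 0.007895
t = 2.22 years = 810.3 d
v = L / t = 421 / 810.3 = 0.5196 m/d
K = v · n / i = 0.5196 × 0.27 / 0.007895 = 17.8 m/d

17.8 m/d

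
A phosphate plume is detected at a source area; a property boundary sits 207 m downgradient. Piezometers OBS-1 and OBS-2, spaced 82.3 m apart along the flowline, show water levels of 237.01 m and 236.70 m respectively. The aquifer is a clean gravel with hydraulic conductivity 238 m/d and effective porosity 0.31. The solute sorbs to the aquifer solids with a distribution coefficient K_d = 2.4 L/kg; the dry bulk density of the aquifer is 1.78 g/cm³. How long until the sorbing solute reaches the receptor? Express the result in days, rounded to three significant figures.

Hydraulic gradient i = (237.01 − 236.70) / 82.3 = 0.31 / 82.3 = 0.003767
Specific discharge q = 238 × 0.003767 = 0.8965 m/d
Average linear velocity = 0.8965 / 0.31 = 2.892 m/d
Retardation R = 1 + ρ_b·K_d/n = 1 + 1.78×2.4/0.31 = 14.78
Contaminant velocity v_c = v/R = 2.892/14.78 = 0.1957 m/d
t = L/v_c = 207/0.1957 = 1058 d

1060 days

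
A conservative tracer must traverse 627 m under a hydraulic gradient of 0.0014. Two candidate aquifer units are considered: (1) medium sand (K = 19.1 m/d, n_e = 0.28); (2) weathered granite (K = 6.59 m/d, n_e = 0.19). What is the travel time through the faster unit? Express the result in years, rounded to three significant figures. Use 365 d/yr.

Unit 1 (medium sand): v = 19.1×0.0014/0.28 = 0.09550 m/d, t = 627/0.09550 = 6565 d
Unit 2 (weathered granite): v = 6.59×0.0014/0.19 = 0.04856 m/d, t = 627/0.04856 = 12910 d
Faster: 6565 d / 365 = 18.0 yr

18.0 years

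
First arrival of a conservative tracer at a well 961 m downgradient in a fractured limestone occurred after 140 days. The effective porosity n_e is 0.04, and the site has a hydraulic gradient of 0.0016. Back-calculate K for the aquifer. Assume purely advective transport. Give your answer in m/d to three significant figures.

v = L / t = 961 / 140 = 6.864 m/d
K = v · n / i = 6.864 × 0.04 / 0.0016 = 172 m/d

172 m/d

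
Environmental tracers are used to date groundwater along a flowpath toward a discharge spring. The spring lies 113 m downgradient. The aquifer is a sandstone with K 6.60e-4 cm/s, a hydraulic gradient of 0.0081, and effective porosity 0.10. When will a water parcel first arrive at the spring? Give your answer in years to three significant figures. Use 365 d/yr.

6.70 years

K = 6.60e-4 cm/s × 864 = 0.5702 m/d
q = Ki = 0.5702 × 0.0081 = 0.004619 m/d
Seepage velocity v = q / n = 0.004619 / 0.10 = 0.04619 m/d
t = L / v = 113 / 0.04619 = 2446 d
   = 2446 / 365 = 6.70 yr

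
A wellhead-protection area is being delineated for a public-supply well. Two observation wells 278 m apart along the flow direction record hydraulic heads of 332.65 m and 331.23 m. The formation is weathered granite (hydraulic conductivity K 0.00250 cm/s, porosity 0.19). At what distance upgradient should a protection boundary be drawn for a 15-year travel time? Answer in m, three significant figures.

Hydraulic gradient i = (332.65 − 331.23) / 278 = 1.42 / 278 = 0.005108
K = 0.00250 cm/s × 864 = 2.160 m/d
Darcy flux q = K·i = 2.160 × 0.005108 = 0.01103 m/d
Average linear velocity = 0.01103 / 0.19 = 0.05807 m/d
T = 15 yr × 365 = 5475 d
L = v × T = 0.05807 × 5475 = 317.9 m

318 m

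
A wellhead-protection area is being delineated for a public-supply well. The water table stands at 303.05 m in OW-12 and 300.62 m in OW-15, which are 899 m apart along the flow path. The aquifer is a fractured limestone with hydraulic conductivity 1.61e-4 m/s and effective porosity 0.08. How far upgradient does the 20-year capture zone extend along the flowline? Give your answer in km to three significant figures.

3.43 km

Hydraulic gradient i = (303.05 − 300.62) / 899 = 2.43 / 899 = 0.002703
K = 1.61e-4 m/s × 86400 s/d = 13.91 m/d
q = Ki = 13.91 × 0.002703 = 0.03760 m/d
Average linear velocity = 0.03760 / 0.08 = 0.4700 m/d
T = 20 yr × 365 = 7300 d
L = v × T = 0.4700 × 7300 = 3431 m
   = 3.43 km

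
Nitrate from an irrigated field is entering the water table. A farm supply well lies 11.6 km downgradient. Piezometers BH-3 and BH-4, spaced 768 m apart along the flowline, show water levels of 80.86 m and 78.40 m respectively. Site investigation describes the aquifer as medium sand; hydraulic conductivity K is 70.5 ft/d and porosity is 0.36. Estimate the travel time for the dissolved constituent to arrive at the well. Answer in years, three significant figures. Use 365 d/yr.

Hydraulic gradient i = (80.86 − 78.40) / 768 = 2.46 / 768 = 0.003203
K = 70.5 ft/d × 0.3048 = 21.49 m/d
Darcy flux q = K·i = 21.49 × 0.003203 = 0.06883 m/d
Seepage velocity v = q / n = 0.06883 / 0.36 = 0.1912 m/d
L = 11.6 km = 11600 m
t = L / v = 11600 / 0.1912 = 60670 d
   = 60670 / 365 = 166 yr

166 years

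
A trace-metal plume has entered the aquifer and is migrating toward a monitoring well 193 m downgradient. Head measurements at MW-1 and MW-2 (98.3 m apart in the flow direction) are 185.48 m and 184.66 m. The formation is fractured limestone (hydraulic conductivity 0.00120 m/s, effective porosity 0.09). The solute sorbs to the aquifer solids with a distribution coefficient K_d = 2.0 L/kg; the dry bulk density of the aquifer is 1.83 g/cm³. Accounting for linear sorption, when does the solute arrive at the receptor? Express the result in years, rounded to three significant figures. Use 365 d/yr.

2.29 years

Hydraulic gradient i = (185.48 − 184.66) / 98.3 = 0.82 / 98.3 = 0.008342
K = 0.00120 m/s × 86400 s/d = 103.7 m/d
q = Ki = 103.7 × 0.008342 = 0.8649 m/d
Average linear velocity = 0.8649 / 0.09 = 9.610 m/d
Retardation R = 1 + ρ_b·K_d/n = 1 + 1.83×2.0/0.09 = 41.67
Contaminant velocity v_c = v/R = 9.610/41.67 = 0.2306 m/d
t = L/v_c = 193/0.2306 = 836.8 d
   = 836.8/365 = 2.29 yr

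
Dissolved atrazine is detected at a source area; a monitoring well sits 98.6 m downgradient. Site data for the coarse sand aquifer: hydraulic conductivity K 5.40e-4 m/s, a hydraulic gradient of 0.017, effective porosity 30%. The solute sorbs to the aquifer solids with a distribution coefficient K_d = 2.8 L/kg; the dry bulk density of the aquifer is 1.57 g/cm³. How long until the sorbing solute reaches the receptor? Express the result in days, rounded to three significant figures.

K = 5.40e-4 m/s × 86400 s/d = 46.66 m/d
Darcy flux q = K·i = 46.66 × 0.017 = 0.7932 m/d
v_s = q/n_e = 0.7932/0.30 = 2.644 m/d
Retardation R = 1 + ρ_b·K_d/n = 1 + 1.57×2.8/0.30 = 15.65
Contaminant velocity v_c = v/R = 2.644/15.65 = 0.1689 m/d
t = L/v_c = 98.6/0.1689 = 583.8 d

584 days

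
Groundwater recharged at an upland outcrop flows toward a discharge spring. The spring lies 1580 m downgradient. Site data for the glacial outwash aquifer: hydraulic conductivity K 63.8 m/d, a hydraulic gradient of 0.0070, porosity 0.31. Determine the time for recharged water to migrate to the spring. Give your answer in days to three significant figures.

1100 days

Specific discharge q = 63.8 × 0.0070 = 0.4466 m/d
Average linear velocity = 0.4466 / 0.31 = 1.441 m/d
t = L / v = 1580 / 1.441 = 1097 d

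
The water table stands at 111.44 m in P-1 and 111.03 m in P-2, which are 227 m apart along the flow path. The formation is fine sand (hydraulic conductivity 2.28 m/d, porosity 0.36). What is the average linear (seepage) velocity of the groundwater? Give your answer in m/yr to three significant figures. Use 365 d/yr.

Hydraulic gradient i = (111.44 − 111.03) / 227 = 0.41 / 227 = 0.001806
Darcy flux q = K·i = 2.28 × 0.001806 = 0.004118 m/d
Seepage velocity v = q / n = 0.004118 / 0.36 = 0.01144 m/d
   = 0.01144 × 365 = 4.18 m/yr

4.18 m/yr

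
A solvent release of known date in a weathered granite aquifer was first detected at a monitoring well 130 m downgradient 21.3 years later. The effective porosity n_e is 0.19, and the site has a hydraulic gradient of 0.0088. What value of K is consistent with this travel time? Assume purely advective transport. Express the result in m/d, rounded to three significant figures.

t = 21.3 years = 7775 d
v = L / t = 130 / 7775 = 0.01672 m/d
K = v · n / i = 0.01672 × 0.19 / 0.0088 = 0.361 m/d

0.361 m/d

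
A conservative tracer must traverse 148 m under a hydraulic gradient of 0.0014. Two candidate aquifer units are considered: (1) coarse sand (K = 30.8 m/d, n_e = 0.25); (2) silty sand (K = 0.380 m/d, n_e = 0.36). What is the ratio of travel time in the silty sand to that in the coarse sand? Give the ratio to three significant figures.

117

Unit 1 (coarse sand): v = 30.8×0.0014/0.25 = 0.1725 m/d, t = 148/0.1725 = 858.1 d
Unit 2 (silty sand): v = 0.380×0.0014/0.36 = 0.001478 m/d, t = 148/0.001478 = 100200 d
t(silty sand) / t(coarse sand) = 100200/858.1 = 117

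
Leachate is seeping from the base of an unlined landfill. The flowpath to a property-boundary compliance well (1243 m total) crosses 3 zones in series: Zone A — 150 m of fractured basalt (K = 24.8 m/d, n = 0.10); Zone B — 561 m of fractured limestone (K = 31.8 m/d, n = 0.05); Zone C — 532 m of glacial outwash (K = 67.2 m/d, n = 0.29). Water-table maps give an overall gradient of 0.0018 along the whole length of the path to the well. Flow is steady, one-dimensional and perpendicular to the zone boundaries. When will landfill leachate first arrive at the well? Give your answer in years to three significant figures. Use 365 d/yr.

7.64 years

Continuity: the same q passes through each zone, so ΔH = q·Σ(L_j/K_j) — the zones act as resistances in series.
Σ(L/K) = 150/24.8 + 561/31.8 + 532/67.2 = 6.048 + 17.64 + 7.917 = 31.61 d
K_eq = L_total / Σ(L/K) = 1243 / 31.61 = 39.33 m/d
q = K_eq · i = 39.33 × 0.0018 = 0.07079 m/d (same in every zone)
Zone A: v = q/n = 0.07079/0.10 = 0.7079 m/d → t_A = 150/0.7079 = 211.9 d
Zone B: v = q/n = 0.07079/0.05 = 1.416 m/d → t_B = 561/1.416 = 396.2 d
Zone C: v = q/n = 0.07079/0.29 = 0.2441 m/d → t_C = 532/0.2441 = 2179 d
Total t = 211.9 + 396.2 + 2179 = 2788 d
   = 2788 / 365 = 7.64 yr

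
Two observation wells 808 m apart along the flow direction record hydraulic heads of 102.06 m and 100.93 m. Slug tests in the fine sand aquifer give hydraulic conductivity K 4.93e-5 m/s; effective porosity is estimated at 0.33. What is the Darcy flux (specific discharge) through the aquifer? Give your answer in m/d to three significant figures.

Hydraulic gradient i = (102.06 − 100.93) / 808 = 1.13 / 808 = 0.001399
K = 4.93e-5 m/s × 86400 s/d = 4.260 m/d
Specific discharge q = 4.260 × 0.001399 = 0.005957 m/d

0.00596 m/d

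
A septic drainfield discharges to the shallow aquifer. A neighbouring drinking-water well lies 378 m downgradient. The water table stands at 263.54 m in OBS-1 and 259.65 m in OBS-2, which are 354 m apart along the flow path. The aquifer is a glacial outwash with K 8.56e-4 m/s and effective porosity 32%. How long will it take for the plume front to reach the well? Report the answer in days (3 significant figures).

149 days

Hydraulic gradient i = (263.54 − 259.65) / 354 = 3.89 / 354 = 0.01099
K = 8.56e-4 m/s × 86400 s/d = 73.96 m/d
q = Ki = 73.96 × 0.01099 = 0.8127 m/d
Seepage velocity v = q / n = 0.8127 / 0.32 = 2.540 m/d
t = L / v = 378 / 2.540 = 148.8 d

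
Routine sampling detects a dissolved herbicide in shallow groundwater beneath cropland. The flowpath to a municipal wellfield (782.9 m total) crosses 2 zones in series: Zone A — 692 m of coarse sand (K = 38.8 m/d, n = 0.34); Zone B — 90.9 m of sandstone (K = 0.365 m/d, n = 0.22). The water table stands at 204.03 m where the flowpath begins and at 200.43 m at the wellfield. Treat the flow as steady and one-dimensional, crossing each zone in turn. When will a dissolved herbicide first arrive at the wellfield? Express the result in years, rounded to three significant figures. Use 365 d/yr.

Total head drop ΔH = 204.03 − 200.43 = 3.60 m
Steady 1-D flow in series ⇒ the Darcy flux q is identical in every zone and the zone head losses add (resistances L/K in series).
Σ(L/K) = 692/38.8 + 90.9/0.365 = 17.84 + 249.0 = 266.9 d
q = ΔH / Σ(L/K) = 3.60 / 266.9 = 0.01349 m/d (same in every zone)
Zone A: v = q/n = 0.01349/0.34 = 0.03967 m/d → t_A = 692/0.03967 = 17440 d
Zone B: v = q/n = 0.01349/0.22 = 0.06132 m/d → t_B = 90.9/0.06132 = 1482 d
Total t = 17440 + 1482 = 18920 d
   = 18920 / 365 = 51.8 yr

51.8 years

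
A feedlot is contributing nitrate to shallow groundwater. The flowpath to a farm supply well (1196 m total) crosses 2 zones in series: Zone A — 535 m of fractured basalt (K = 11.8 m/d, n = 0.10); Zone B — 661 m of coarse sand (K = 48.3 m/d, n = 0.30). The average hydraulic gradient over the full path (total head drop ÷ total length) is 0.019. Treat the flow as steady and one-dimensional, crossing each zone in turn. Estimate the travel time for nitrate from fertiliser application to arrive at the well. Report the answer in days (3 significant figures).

654 days

Continuity: the same q passes through each zone, so ΔH = q·Σ(L_j/K_j) — the zones act as resistances in series.
Σ(L/K) = 535/11.8 + 661/48.3 = 45.34 + 13.69 = 59.02 d
K_eq = L_total / Σ(L/K) = 1196 / 59.02 = 20.26 m/d
q = K_eq · i = 20.26 × 0.019 = 0.3850 m/d (same in every zone)
Zone A: v = q/n = 0.3850/0.10 = 3.850 m/d → t_A = 535/3.850 = 139.0 d
Zone B: v = q/n = 0.3850/0.30 = 1.283 m/d → t_B = 661/1.283 = 515.1 d
Total t = 139.0 + 515.1 = 654.0 d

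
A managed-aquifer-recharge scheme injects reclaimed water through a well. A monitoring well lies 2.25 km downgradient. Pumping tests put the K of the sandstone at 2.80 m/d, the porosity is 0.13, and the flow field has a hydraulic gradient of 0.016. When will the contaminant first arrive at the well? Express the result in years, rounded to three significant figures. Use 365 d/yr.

17.9 years

Specific discharge q = 2.80 × 0.016 = 0.04480 m/d
v_s = q/n_e = 0.04480/0.13 = 0.3446 m/d
L = 2.25 km = 2250 m
t = L / v = 2250 / 0.3446 = 6529 d
   = 6529 / 365 = 17.9 yr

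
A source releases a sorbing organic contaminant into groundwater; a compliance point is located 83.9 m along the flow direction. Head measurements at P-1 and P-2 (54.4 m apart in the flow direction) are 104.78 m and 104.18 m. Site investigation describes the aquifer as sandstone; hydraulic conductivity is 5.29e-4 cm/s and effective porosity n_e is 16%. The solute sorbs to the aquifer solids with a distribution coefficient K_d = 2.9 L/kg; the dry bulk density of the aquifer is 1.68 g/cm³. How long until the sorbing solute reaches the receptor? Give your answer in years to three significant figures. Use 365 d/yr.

Hydraulic gradient i = (104.78 − 104.18) / 54.4 = 0.60 / 54.4 = 0.01103
K = 5.29e-4 cm/s × 864 = 0.4571 m/d
Darcy flux q = K·i = 0.4571 × 0.01103 = 0.005041 m/d
v_s = q/n_e = 0.005041/0.16 = 0.03151 m/d
Retardation R = 1 + ρ_b·K_d/n = 1 + 1.68×2.9/0.16 = 31.45
Contaminant velocity v_c = v/R = 0.03151/31.45 = 0.001002 m/d
t = L/v_c = 83.9/0.001002 = 83750 d
   = 83750/365 = 229 yr

229 years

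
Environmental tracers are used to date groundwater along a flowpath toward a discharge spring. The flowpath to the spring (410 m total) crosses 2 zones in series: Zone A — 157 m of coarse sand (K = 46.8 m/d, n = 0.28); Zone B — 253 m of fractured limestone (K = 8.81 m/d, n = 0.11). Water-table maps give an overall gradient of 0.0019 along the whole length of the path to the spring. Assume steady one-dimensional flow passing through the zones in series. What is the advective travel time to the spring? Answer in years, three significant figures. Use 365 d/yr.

Continuity: the same q passes through each zone, so ΔH = q·Σ(L_j/K_j) — the zones act as resistances in series.
Σ(L/K) = 157/46.8 + 253/8.81 = 3.355 + 28.72 = 32.07 d
K_eq = L_total / Σ(L/K) = 410 / 32.07 = 12.78 m/d
q = K_eq · i = 12.78 × 0.0019 = 0.02429 m/d (same in every zone)
Zone A: v = q/n = 0.02429/0.28 = 0.08675 m/d → t_A = 157/0.08675 = 1810 d
Zone B: v = q/n = 0.02429/0.11 = 0.2208 m/d → t_B = 253/0.2208 = 1146 d
Total t = 1810 + 1146 = 2956 d
   = 2956 / 365 = 8.10 yr

8.10 years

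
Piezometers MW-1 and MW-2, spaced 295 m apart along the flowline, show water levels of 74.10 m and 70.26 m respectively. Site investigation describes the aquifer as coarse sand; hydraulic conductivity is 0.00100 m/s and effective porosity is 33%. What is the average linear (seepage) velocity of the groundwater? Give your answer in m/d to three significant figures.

3.41 m/d

Hydraulic gradient i = (74.10 − 70.26) / 295 = 3.84 / 295 = 0.01302
K = 0.00100 m/s × 86400 s/d = 86.40 m/d
Darcy flux q = K·i = 86.40 × 0.01302 = 1.125 m/d
v_s = q/n_e = 1.125/0.33 = 3.408 m/d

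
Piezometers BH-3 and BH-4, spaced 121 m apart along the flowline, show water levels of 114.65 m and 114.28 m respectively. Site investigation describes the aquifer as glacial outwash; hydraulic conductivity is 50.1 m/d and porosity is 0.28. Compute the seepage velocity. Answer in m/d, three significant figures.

0.547 m/d

Hydraulic gradient i = (114.65 − 114.28) / 121 = 0.37 / 121 = 0.003058
Specific discharge q = 50.1 × 0.003058 = 0.1532 m/d
Average linear velocity = 0.1532 / 0.28 = 0.5471 m/d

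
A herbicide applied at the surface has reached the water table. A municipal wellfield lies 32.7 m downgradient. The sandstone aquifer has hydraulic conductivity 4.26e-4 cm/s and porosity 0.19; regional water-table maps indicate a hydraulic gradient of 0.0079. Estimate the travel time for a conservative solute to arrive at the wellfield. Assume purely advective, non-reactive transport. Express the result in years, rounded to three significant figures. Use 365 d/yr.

K = 4.26e-4 cm/s × 864 = 0.3681 m/d
q = Ki = 0.3681 × 0.0079 = 0.002908 m/d
v = Ki/n = 0.3681·0.0079/0.19 = 0.01530 m/d
t = L / v = 32.7 / 0.01530 = 2137 d
   = 2137 / 365 = 5.85 yr

5.85 years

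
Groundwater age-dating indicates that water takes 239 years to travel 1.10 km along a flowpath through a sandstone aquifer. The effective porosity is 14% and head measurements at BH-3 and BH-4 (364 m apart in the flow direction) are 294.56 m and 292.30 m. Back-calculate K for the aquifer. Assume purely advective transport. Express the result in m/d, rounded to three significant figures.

Hydraulic gradient i = (294.56 − 292.30) / 364 = 2.26 / 364 = 0.006209
t = 239 years = 87240 d
L = 1.10 km = 1100 m
v = L / t = 1100 / 87240 = 0.01261 m/d
K = v · n / i = 0.01261 × 0.14 / 0.006209 = 0.284 m/d

0.284 m/d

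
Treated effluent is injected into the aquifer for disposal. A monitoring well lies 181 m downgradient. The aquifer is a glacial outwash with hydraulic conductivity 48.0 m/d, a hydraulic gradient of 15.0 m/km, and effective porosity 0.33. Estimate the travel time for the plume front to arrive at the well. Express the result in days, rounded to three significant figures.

Specific discharge q = 48.0 × 0.015 = 0.7200 m/d
Seepage velocity v = q / n = 0.7200 / 0.33 = 2.182 m/d
t = L / v = 181 / 2.182 = 82.96 d

83.0 days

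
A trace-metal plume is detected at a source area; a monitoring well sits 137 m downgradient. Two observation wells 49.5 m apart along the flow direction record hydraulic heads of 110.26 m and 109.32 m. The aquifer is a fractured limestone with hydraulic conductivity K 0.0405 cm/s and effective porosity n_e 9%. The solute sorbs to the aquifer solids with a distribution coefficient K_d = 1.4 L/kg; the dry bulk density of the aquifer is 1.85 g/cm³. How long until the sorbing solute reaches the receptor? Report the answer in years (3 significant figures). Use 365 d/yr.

Hydraulic gradient i = (110.26 − 109.32) / 49.5 = 0.94 / 49.5 = 0.01899
K = 0.0405 cm/s × 864 = 34.99 m/d
q = Ki = 34.99 × 0.01899 = 0.6645 m/d
v_s = q/n_e = 0.6645/0.09 = 7.383 m/d
Retardation R = 1 + ρ_b·K_d/n = 1 + 1.85×1.4/0.09 = 29.78
Contaminant velocity v_c = v/R = 7.383/29.78 = 0.2479 m/d
t = L/v_c = 137/0.2479 = 552.5 d
   = 552.5/365 = 1.51 yr

1.51 years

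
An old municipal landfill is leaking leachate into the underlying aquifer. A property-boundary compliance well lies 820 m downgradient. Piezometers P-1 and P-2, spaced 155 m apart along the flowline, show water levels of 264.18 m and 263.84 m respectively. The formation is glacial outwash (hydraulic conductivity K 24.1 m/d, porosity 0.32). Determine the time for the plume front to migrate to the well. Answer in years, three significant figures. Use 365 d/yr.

Hydraulic gradient i = (264.18 − 263.84) / 155 = 0.34 / 155 = 0.002194
q = Ki = 24.1 × 0.002194 = 0.05286 m/d
v_s = q/n_e = 0.05286/0.32 = 0.1652 m/d
t = L / v = 820 / 0.1652 = 4964 d
   = 4964 / 365 = 13.6 yr

13.6 years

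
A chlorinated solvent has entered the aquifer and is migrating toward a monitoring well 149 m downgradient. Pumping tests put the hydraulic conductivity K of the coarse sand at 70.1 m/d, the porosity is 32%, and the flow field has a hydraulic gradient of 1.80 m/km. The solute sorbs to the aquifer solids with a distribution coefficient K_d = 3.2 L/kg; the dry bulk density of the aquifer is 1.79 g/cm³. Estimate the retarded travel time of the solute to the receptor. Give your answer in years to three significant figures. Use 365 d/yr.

19.6 years

Darcy flux q = K·i = 70.1 × 0.0018 = 0.1262 m/d
Average linear velocity = 0.1262 / 0.32 = 0.3943 m/d
Retardation R = 1 + ρ_b·K_d/n = 1 + 1.79×3.2/0.32 = 18.90
Contaminant velocity v_c = v/R = 0.3943/18.90 = 0.02086 m/d
t = L/v_c = 149/0.02086 = 7142 d
   = 7142/365 = 19.6 yr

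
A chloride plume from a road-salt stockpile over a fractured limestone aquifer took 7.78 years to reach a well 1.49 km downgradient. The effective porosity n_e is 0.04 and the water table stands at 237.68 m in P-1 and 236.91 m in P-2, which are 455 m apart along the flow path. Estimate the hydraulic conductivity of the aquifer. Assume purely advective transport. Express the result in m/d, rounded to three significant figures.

Hydraulic gradient i = (237.68 − 236.91) / 455 = 0.77 / 455 = 0.001692
t = 7.78 years = 2840 d
L = 1.49 km = 1490 m
v = L / t = 1490 / 2840 = 0.5247 m/d
K = v · n / i = 0.5247 × 0.04 / 0.001692 = 12.4 m/d

12.4 m/d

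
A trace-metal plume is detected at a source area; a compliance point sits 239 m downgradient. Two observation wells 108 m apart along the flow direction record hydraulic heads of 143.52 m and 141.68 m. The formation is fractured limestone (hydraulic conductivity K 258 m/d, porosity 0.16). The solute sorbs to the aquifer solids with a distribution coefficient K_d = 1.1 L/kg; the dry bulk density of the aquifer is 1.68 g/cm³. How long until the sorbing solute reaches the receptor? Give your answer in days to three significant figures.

Hydraulic gradient i = (143.52 − 141.68) / 108 = 1.84 / 108 = 0.01704
q = Ki = 258 × 0.01704 = 4.396 m/d
Seepage velocity v = q / n = 4.396 / 0.16 = 27.47 m/d
Retardation R = 1 + ρ_b·K_d/n = 1 + 1.68×1.1/0.16 = 12.55
Contaminant velocity v_c = v/R = 27.47/12.55 = 2.189 m/d
t = L/v_c = 239/2.189 = 109.2 d

109 days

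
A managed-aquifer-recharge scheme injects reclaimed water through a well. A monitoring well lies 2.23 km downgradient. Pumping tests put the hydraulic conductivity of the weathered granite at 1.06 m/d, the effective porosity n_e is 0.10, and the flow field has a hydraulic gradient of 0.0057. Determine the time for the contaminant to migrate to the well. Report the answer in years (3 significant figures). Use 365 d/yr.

Specific discharge q = 1.06 × 0.0057 = 0.006042 m/d
Average linear velocity = 0.006042 / 0.10 = 0.06042 m/d
L = 2.23 km = 2230 m
t = L / v = 2230 / 0.06042 = 36910 d
   = 36910 / 365 = 101 yr

101 years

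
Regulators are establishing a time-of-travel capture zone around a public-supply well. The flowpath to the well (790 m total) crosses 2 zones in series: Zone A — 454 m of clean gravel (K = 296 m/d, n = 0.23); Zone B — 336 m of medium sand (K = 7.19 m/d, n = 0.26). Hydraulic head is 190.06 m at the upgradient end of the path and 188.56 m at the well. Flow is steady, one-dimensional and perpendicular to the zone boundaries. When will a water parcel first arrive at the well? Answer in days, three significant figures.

6170 days

Total head drop ΔH = 190.06 − 188.56 = 1.50 m
Continuity: the same q passes through each zone, so ΔH = q·Σ(L_j/K_j) — the zones act as resistances in series.
Σ(L/K) = 454/296 + 336/7.19 = 1.534 + 46.73 = 48.27 d
q = ΔH / Σ(L/K) = 1.50 / 48.27 = 0.03108 m/d (same in every zone)
Zone A: v = q/n = 0.03108/0.23 = 0.1351 m/d → t_A = 454/0.1351 = 3360 d
Zone B: v = q/n = 0.03108/0.26 = 0.1195 m/d → t_B = 336/0.1195 = 2811 d
Total t = 3360 + 2811 = 6171 d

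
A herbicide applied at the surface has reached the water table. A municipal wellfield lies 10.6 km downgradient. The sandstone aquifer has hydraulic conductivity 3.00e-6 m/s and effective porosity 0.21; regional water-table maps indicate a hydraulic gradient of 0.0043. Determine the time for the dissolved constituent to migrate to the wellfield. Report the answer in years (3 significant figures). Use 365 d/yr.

5470 years

K = 3.00e-6 m/s × 86400 s/d = 0.2592 m/d
q = Ki = 0.2592 × 0.0043 = 0.001115 m/d
Average linear velocity = 0.001115 / 0.21 = 0.005307 m/d
L = 10.6 km = 10600 m
t = L / v = 10600 / 0.005307 = 1.997e6 d
   = 1.997e6 / 365 = 5470 yr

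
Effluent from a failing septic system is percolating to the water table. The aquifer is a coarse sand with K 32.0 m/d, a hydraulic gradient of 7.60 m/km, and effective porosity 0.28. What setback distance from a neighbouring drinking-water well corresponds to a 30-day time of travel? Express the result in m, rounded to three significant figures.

26.1 m

Darcy flux q = K·i = 32.0 × 0.0076 = 0.2432 m/d
Average linear velocity = 0.2432 / 0.28 = 0.8686 m/d
L = v × T = 0.8686 × 30 = 26.06 m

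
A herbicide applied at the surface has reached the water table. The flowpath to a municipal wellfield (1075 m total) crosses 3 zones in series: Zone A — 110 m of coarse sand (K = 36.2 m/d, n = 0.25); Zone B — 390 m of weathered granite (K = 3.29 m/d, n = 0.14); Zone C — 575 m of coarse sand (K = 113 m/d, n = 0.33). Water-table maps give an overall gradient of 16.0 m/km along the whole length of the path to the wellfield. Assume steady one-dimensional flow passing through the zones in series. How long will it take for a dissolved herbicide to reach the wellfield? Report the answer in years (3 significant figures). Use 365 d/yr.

For zones in series the flux q is common to all zones; the equivalent conductivity is the harmonic (thickness-weighted) mean, K_eq = L_total / Σ(L_j/K_j).
Σ(L/K) = 110/36.2 + 390/3.29 + 575/113 = 3.039 + 118.5 + 5.088 = 126.7 d
K_eq = L_total / Σ(L/K) = 1075 / 126.7 = 8.487 m/d
q = K_eq · i = 8.487 × 0.016 = 0.1358 m/d (same in every zone)
Zone A: v = q/n = 0.1358/0.25 = 0.5432 m/d → t_A = 110/0.5432 = 202.5 d
Zone B: v = q/n = 0.1358/0.14 = 0.9699 m/d → t_B = 390/0.9699 = 402.1 d
Zone C: v = q/n = 0.1358/0.33 = 0.4115 m/d → t_C = 575/0.4115 = 1397 d
Total t = 202.5 + 402.1 + 1397 = 2002 d
   = 2002 / 365 = 5.48 yr

5.48 years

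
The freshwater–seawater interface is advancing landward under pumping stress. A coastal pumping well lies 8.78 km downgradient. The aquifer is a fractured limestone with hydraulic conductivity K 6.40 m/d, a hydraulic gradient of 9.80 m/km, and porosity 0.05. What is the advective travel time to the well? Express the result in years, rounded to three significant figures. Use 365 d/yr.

19.2 years

Darcy flux q = K·i = 6.40 × 0.0098 = 0.06272 m/d
v = Ki/n = 6.40·0.0098/0.05 = 1.254 m/d
L = 8.78 km = 8780 m
t = L / v = 8780 / 1.254 = 6999 d
   = 6999 / 365 = 19.2 yr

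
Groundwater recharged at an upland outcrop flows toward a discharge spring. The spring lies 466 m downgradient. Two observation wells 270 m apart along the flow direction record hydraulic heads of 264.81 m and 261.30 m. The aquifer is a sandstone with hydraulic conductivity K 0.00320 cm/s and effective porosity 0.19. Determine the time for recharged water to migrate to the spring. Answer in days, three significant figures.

Hydraulic gradient i = (264.81 − 261.30) / 270 = 3.51 / 270 = 0.01300
K = 0.00320 cm/s × 864 = 2.765 m/d
Darcy flux q = K·i = 2.765 × 0.01300 = 0.03594 m/d
v = Ki/n = 2.765·0.01300/0.19 = 0.1892 m/d
t = L / v = 466 / 0.1892 = 2463 d

2460 days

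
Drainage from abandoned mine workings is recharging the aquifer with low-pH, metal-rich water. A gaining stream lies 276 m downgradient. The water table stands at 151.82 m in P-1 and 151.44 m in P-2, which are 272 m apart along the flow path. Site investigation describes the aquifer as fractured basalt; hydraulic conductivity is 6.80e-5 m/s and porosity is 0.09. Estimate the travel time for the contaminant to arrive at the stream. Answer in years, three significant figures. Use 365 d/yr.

Hydraulic gradient i = (151.82 − 151.44) / 272 = 0.38 / 272 = 0.001397
K = 6.80e-5 m/s × 86400 s/d = 5.875 m/d
Specific discharge q = 5.875 × 0.001397 = 0.008208 m/d
v_s = q/n_e = 0.008208/0.09 = 0.09120 m/d
t = L / v = 276 / 0.09120 = 3026 d
   = 3026 / 365 = 8.29 yr

8.29 years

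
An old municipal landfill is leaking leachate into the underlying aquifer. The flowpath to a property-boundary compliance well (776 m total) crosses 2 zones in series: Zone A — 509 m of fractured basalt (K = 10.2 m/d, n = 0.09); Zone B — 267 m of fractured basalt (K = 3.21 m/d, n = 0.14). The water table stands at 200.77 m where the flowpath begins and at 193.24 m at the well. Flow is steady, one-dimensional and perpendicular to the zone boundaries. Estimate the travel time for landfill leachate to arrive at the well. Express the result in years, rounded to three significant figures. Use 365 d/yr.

4.03 years

Total head drop ΔH = 200.77 − 193.24 = 7.53 m
Continuity: the same q passes through each zone, so ΔH = q·Σ(L_j/K_j) — the zones act as resistances in series.
Σ(L/K) = 509/10.2 + 267/3.21 = 49.90 + 83.18 = 133.1 d
q = ΔH / Σ(L/K) = 7.53 / 133.1 = 0.05658 m/d (same in every zone)
Zone A: v = q/n = 0.05658/0.09 = 0.6287 m/d → t_A = 509/0.6287 = 809.6 d
Zone B: v = q/n = 0.05658/0.14 = 0.4042 m/d → t_B = 267/0.4042 = 660.6 d
Total t = 809.6 + 660.6 = 1470 d
   = 1470 / 365 = 4.03 yr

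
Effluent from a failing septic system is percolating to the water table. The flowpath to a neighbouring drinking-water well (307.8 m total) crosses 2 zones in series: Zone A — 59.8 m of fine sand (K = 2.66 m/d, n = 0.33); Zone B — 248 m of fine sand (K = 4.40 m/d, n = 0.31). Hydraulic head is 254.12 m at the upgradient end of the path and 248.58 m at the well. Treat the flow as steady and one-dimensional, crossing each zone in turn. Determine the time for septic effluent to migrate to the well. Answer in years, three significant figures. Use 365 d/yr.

3.77 years

Total head drop ΔH = 254.12 − 248.58 = 5.54 m
Continuity: the same q passes through each zone, so ΔH = q·Σ(L_j/K_j) — the zones act as resistances in series.
Σ(L/K) = 59.8/2.66 + 248/4.40 = 22.48 + 56.36 = 78.84 d
q = ΔH / Σ(L/K) = 5.54 / 78.84 = 0.07026 m/d (same in every zone)
Zone A: v = q/n = 0.07026/0.33 = 0.2129 m/d → t_A = 59.8/0.2129 = 280.9 d
Zone B: v = q/n = 0.07026/0.31 = 0.2267 m/d → t_B = 248/0.2267 = 1094 d
Total t = 280.9 + 1094 = 1375 d
   = 1375 / 365 = 3.77 yr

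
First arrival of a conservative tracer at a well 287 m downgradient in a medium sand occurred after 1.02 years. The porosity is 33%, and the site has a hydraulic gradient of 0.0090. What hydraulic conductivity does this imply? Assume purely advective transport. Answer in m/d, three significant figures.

t = 1.02 years = 372.3 d
v = L / t = 287 / 372.3 = 0.7709 m/d
K = v · n / i = 0.7709 × 0.33 / 0.0090 = 28.3 m/d

28.3 m/d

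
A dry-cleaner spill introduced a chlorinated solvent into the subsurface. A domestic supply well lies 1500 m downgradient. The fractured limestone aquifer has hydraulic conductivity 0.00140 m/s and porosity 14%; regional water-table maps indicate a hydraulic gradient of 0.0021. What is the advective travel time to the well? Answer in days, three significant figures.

K = 0.00140 m/s × 86400 s/d = 121.0 m/d
Darcy flux q = K·i = 121.0 × 0.0021 = 0.2540 m/d
v = Ki/n = 121.0·0.0021/0.14 = 1.814 m/d
t = L / v = 1500 / 1.814 = 826.7 d

827 days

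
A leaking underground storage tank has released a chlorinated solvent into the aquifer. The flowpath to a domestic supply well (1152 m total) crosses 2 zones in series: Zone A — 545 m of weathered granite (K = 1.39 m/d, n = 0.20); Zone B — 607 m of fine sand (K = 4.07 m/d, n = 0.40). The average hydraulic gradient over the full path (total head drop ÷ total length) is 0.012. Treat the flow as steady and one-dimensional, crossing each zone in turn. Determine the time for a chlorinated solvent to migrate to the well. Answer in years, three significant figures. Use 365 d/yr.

37.7 years

Continuity: the same q passes through each zone, so ΔH = q·Σ(L_j/K_j) — the zones act as resistances in series.
Σ(L/K) = 545/1.39 + 607/4.07 = 392.1 + 149.1 = 541.2 d
K_eq = L_total / Σ(L/K) = 1152 / 541.2 = 2.128 m/d
q = K_eq · i = 2.128 × 0.012 = 0.02554 m/d (same in every zone)
Zone A: v = q/n = 0.02554/0.20 = 0.1277 m/d → t_A = 545/0.1277 = 4267 d
Zone B: v = q/n = 0.02554/0.40 = 0.06385 m/d → t_B = 607/0.06385 = 9506 d
Total t = 4267 + 9506 = 13770 d
   = 13770 / 365 = 37.7 yr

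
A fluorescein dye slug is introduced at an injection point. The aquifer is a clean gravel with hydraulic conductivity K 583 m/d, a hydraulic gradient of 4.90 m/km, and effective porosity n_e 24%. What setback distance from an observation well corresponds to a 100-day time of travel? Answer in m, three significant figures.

1190 m

Specific discharge q = 583 × 0.0049 = 2.857 m/d
Seepage velocity v = q / n = 2.857 / 0.24 = 11.90 m/d
L = v × T = 11.90 × 100 = 1190 m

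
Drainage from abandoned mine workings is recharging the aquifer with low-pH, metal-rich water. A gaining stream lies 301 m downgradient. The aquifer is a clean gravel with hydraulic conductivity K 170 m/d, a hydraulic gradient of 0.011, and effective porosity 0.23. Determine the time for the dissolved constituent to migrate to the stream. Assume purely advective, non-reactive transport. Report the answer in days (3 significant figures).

Darcy flux q = K·i = 170 × 0.011 = 1.870 m/d
Seepage velocity v = q / n = 1.870 / 0.23 = 8.130 m/d
t = L / v = 301 / 8.130 = 37.02 d

37.0 days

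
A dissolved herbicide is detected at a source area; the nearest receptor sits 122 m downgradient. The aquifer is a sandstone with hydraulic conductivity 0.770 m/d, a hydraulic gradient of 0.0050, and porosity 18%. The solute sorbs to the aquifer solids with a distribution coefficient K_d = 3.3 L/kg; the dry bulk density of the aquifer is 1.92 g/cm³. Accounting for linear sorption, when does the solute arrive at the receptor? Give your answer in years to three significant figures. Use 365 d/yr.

q = Ki = 0.770 × 0.0050 = 0.003850 m/d
Seepage velocity v = q / n = 0.003850 / 0.18 = 0.02139 m/d
Retardation R = 1 + ρ_b·K_d/n = 1 + 1.92×3.3/0.18 = 36.20
Contaminant velocity v_c = v/R = 0.02139/36.20 = 5.909e-4 m/d
t = L/v_c = 122/5.909e-4 = 206500 d
   = 206500/365 = 566 yr

566 years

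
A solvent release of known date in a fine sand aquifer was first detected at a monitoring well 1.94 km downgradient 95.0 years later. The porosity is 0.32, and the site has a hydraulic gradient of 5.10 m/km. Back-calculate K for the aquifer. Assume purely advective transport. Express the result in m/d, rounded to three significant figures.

3.51 m/d

t = 95.0 years = 34680 d
L = 1.94 km = 1940 m
v = L / t = 1940 / 34680 = 0.05595 m/d
K = v · n / i = 0.05595 × 0.32 / 0.0051 = 3.51 m/d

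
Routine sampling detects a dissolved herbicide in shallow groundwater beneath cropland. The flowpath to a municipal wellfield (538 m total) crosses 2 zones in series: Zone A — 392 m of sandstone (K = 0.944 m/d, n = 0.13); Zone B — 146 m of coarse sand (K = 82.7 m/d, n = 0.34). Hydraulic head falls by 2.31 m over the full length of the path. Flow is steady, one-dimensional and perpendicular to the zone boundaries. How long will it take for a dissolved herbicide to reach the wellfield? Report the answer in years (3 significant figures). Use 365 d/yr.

Continuity: the same q passes through each zone, so ΔH = q·Σ(L_j/K_j) — the zones act as resistances in series.
Σ(L/K) = 392/0.944 + 146/82.7 = 415.3 + 1.765 = 417.0 d
q = ΔH / Σ(L/K) = 2.31 / 417.0 = 0.005539 m/d (same in every zone)
Zone A: v = q/n = 0.005539/0.13 = 0.04261 m/d → t_A = 392/0.04261 = 9200 d
Zone B: v = q/n = 0.005539/0.34 = 0.01629 m/d → t_B = 146/0.01629 = 8961 d
Total t = 9200 + 8961 = 18160 d
   = 18160 / 365 = 49.8 yr

49.8 years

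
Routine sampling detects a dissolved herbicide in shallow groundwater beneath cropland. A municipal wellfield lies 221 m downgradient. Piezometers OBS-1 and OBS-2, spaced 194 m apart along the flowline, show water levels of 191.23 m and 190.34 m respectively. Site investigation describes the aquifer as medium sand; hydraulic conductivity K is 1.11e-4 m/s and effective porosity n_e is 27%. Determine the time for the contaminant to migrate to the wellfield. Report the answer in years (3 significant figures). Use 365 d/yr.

Hydraulic gradient i = (191.23 − 190.34) / 194 = 0.89 / 194 = 0.004588
K = 1.11e-4 m/s × 86400 s/d = 9.590 m/d
Darcy flux q = K·i = 9.590 × 0.004588 = 0.04400 m/d
v_s = q/n_e = 0.04400/0.27 = 0.1630 m/d
t = L / v = 221 / 0.1630 = 1356 d
   = 1356 / 365 = 3.72 yr

3.72 years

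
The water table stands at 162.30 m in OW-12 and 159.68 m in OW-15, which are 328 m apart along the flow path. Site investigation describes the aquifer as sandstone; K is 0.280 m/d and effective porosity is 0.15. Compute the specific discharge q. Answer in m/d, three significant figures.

0.00224 m/d

Hydraulic gradient i = (162.30 − 159.68) / 328 = 2.62 / 328 = 0.007988
q = Ki = 0.280 × 0.007988 = 0.002237 m/d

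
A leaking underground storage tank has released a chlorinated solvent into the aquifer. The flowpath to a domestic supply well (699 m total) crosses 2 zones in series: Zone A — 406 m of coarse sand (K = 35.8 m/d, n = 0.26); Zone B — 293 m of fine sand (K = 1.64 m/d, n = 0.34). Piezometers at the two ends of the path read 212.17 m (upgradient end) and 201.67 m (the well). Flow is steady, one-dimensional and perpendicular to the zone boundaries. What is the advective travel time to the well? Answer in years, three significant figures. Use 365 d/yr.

Total head drop ΔH = 212.17 − 201.67 = 10.50 m
Continuity: the same q passes through each zone, so ΔH = q·Σ(L_j/K_j) — the zones act as resistances in series.
Σ(L/K) = 406/35.8 + 293/1.64 = 11.34 + 178.7 = 190.0 d
q = ΔH / Σ(L/K) = 10.50 / 190.0 = 0.05526 m/d (same in every zone)
Zone A: v = q/n = 0.05526/0.26 = 0.2126 m/d → t_A = 406/0.2126 = 1910 d
Zone B: v = q/n = 0.05526/0.34 = 0.1625 m/d → t_B = 293/0.1625 = 1803 d
Total t = 1910 + 1803 = 3713 d
   = 3713 / 365 = 10.2 yr

10.2 years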